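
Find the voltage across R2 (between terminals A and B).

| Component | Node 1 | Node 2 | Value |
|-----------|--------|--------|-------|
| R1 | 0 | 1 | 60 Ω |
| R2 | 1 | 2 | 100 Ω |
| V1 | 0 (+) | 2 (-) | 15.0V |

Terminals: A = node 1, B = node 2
R1 and R2 are in series across V1 (node 0 → node 1 → node 2), and the output A–B is taken across R2, so this is a voltage divider.
Series current: I = V1/(R1 + R2) = 15/(60 + 100) = 15/160 = 0.09375 A
V_R2 = I × R2 = V1 × R2/(R1 + R2) = 15 × 100/160 = 9.375 V

Final answer: 9.375 V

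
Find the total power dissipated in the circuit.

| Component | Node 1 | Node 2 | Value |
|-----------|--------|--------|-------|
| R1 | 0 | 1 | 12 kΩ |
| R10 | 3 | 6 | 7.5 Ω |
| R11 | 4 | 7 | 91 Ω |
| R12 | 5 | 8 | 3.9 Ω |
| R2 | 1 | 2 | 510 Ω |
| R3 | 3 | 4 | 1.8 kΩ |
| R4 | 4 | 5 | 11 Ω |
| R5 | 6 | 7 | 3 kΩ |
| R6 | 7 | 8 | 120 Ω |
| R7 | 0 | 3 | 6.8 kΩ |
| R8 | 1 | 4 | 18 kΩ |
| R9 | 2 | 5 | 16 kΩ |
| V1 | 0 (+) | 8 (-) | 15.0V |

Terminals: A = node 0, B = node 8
Nodal analysis, taking node 8 as the 0 V reference.
Source V1 fixes V_0 = 15 V.
KCL at each unknown node (sum of currents leaving = 0; resistances in Ω):
  Node 1: (V_1 - 15)/12000 + (V_1 - V_2)/510 + (V_1 - V_4)/18000 = 0
  Node 2: (V_2 - V_1)/510 + (V_2 - V_5)/16000 = 0
  Node 3: (V_3 - V_4)/1800 + (V_3 - 15)/6800 + (V_3 - V_6)/7.5 = 0
  Node 4: (V_4 - V_3)/1800 + (V_4 - V_5)/11 + (V_4 - V_1)/18000 + (V_4 - V_7)/91 = 0
  Node 5: (V_5 - V_4)/11 + (V_5 - V_2)/16000 + (V_5 - 0)/3.9 = 0
  Node 6: (V_6 - V_7)/3000 + (V_6 - V_3)/7.5 = 0
  Node 7: (V_7 - V_6)/3000 + (V_7 - 0)/120 + (V_7 - V_4)/91 = 0
Collecting terms (coefficients in siemens):
  0.0021·V_1 - 0.001961·V_2 - 0.00005556·V_4 = 0.00125
  0.002023·V_2 - 0.001961·V_1 - 0.0000625·V_5 = 0
  0.134·V_3 - 0.0005556·V_4 - 0.1333·V_6 = 0.002206
  0.1025·V_4 - 0.00005556·V_1 - 0.0005556·V_3 - 0.09091·V_5 - 0.01099·V_7 = 0
  0.3474·V_5 - 0.0000625·V_2 - 0.09091·V_4 = 0
  0.1337·V_6 - 0.1333·V_3 - 0.0003333·V_7 = 0
  0.01966·V_7 - 0.01099·V_4 - 0.0003333·V_6 = 0
Solving these 7 simultaneous equations (Gaussian elimination) gives:
  V_1 = 6.277 V, V_2 = 6.084 V, V_3 = 2.163 V, V_4 = 0.02828 V
  V_5 = 0.008494 V, V_6 = 2.158 V, V_7 = 0.0524 V
Power in each resistor, P = (ΔV)²/R:
  P_R1 = (15 - 6.277)²/12000 = 0.00634 W
  P_R2 = (6.277 - 6.084)²/510 = 0.00007353 W
  P_R3 = (2.163 - 0.02828)²/1800 = 0.002532 W
  P_R4 = (0.02828 - 0.008494)²/11 = 0.00003557 W
  P_R5 = (2.158 - 0.0524)²/3000 = 0.001478 W
  P_R6 = (0.0524 - 0)²/120 = 0.00002288 W
  P_R7 = (15 - 2.163)²/6800 = 0.02423 W
  P_R8 = (6.277 - 0.02828)²/18000 = 0.00217 W
  P_R9 = (6.084 - 0.008494)²/16000 = 0.002307 W
  P_R10 = (2.163 - 2.158)²/7.5 = 0.000003694 W
  P_R11 = (0.02828 - 0.0524)²/91 = 0.000006396 W
  P_R12 = (0.008494 - 0)²/3.9 = 0.0000185 W
P_total = P_R1 + P_R2 + P_R3 + P_R4 + P_R5 + P_R6 + P_R7 + P_R8 + P_R9 + P_R10 + P_R11 + P_R12 = 0.03922 W

Final answer: 0.03922 W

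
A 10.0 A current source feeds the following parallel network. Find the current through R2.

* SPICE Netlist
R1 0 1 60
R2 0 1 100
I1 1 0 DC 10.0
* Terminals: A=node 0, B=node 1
All resistors sit directly between nodes 0 and 1, so they are in parallel and share one voltage V; the full source current 10 A splits among them.
1/R_par = 1/60 + 1/100 = 0.02667 S  =>  R_par = 37.5 Ω
V = I × R_par = 10 × 37.5 = 375 V
I_R2 = V/R2 = 375/100 = 3.75 A

Final answer: 3.75 A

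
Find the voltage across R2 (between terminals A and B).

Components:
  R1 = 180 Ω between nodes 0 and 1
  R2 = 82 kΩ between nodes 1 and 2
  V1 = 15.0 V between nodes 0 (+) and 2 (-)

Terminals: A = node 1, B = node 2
R1 and R2 are in series across V1 (node 0 → node 1 → node 2), and the output A–B is taken across R2, so this is a voltage divider.
Series current: I = V1/(R1 + R2) = 15/(180 + 82000) = 15/82180 = 0.0001825 A
V_R2 = I × R2 = V1 × R2/(R1 + R2) = 15 × 82000/82180 = 14.97 V

Final answer: 14.97 V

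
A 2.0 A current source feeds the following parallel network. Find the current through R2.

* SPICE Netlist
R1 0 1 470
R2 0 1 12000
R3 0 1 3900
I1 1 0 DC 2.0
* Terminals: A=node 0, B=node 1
All resistors sit directly between nodes 0 and 1, so they are in parallel and share one voltage V; the full source current 2 A splits among them.
1/R_par = 1/470 + 1/12000 + 1/3900 = 0.002467 S  =>  R_par = 405.3 Ω
V = I × R_par = 2 × 405.3 = 810.6 V
I_R2 = V/R2 = 810.6/12000 = 0.06755 A

Final answer: 0.06755 A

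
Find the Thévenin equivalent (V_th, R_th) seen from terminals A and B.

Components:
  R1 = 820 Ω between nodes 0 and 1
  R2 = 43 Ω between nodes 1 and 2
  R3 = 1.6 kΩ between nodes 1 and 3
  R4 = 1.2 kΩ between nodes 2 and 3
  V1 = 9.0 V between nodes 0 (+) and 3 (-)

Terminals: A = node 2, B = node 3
Step 1 — V_th is the open-circuit voltage V_A - V_B (nothing connected across the terminals).
Nodal analysis, taking node 3 as the 0 V reference.
Source V1 fixes V_0 = 9 V.
KCL at each unknown node (sum of currents leaving = 0; resistances in Ω):
  Node 1: (V_1 - 9)/820 + (V_1 - V_2)/43 + (V_1 - 0)/1600 = 0
  Node 2: (V_2 - V_1)/43 + (V_2 - 0)/1200 = 0
Collecting terms (coefficients in siemens):
  0.0251·V_1 - 0.02326·V_2 = 0.01098
  0.02409·V_2 - 0.02326·V_1 = 0
Determinant D = (0.0251)(0.02409) - (-0.02326)(-0.02326) = 0.00006381
V_1 = [(0.01098)(0.02409) - (-0.02326)(0)]/D = 4.143 V
V_2 = [(0.0251)(0) - (0.01098)(-0.02326)]/D = 4 V
V_th = V_2 - V_3 = 4 - 0 = 4 V
Step 2 — R_th: zero the source — replace V1 by a short circuit (node 3 merges into node 0) — and find the resistance seen between A (node 2) and B (node 0).
Reduce the network between node 2 (A) and node 0 (B) by series/parallel combination:
  Rp1 = R1 ‖ R3 (parallel, both between nodes 0 and 1) = 1/(1/820 + 1/1600) = 542.1 Ω
  Rs1 = R2 + Rp1 (series, joined only at node 1) = 43 + 542.1 = 585.1 Ω
  Rp2 = R4 ‖ Rs1 (parallel, both between nodes 0 and 2) = 1/(1/1200 + 1/585.1) = 393.3 Ω
R_th = 393.3 Ω

Final answer: V_th = 4 V, R_th = 393.3 Ω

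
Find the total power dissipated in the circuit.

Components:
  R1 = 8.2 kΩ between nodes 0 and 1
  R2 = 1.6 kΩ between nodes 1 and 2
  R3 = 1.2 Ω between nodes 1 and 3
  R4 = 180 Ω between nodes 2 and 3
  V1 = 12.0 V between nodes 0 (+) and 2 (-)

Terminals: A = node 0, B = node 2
Nodal analysis, taking node 2 as the 0 V reference.
Source V1 fixes V_0 = 12 V.
KCL at each unknown node (sum of currents leaving = 0; resistances in Ω):
  Node 1: (V_1 - 12)/8200 + (V_1 - 0)/1600 + (V_1 - V_3)/1.2 = 0
  Node 3: (V_3 - V_1)/1.2 + (V_3 - 0)/180 = 0
Collecting terms (coefficients in siemens):
  0.8341·V_1 - 0.8333·V_3 = 0.001463
  0.8389·V_3 - 0.8333·V_1 = 0
Determinant D = (0.8341)(0.8389) - (-0.8333)(-0.8333) = 0.005256
V_1 = [(0.001463)(0.8389) - (-0.8333)(0)]/D = 0.2336 V
V_3 = [(0.8341)(0) - (0.001463)(-0.8333)]/D = 0.232 V
Power in each resistor, P = (ΔV)²/R:
  P_R1 = (12 - 0.2336)²/8200 = 0.01688 W
  P_R2 = (0.2336 - 0)²/1600 = 0.00003409 W
  P_R3 = (0.2336 - 0.232)²/1.2 = 0.000001994 W
  P_R4 = (0 - 0.232)²/180 = 0.0002991 W
P_total = P_R1 + P_R2 + P_R3 + P_R4 = 0.01722 W

Final answer: 0.01722 W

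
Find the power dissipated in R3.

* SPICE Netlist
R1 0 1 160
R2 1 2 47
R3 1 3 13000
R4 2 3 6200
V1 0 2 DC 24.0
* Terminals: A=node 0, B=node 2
Nodal analysis, taking node 2 as the 0 V reference.
Source V1 fixes V_0 = 24 V.
KCL at each unknown node (sum of currents leaving = 0; resistances in Ω):
  Node 1: (V_1 - 24)/160 + (V_1 - 0)/47 + (V_1 - V_3)/13000 = 0
  Node 3: (V_3 - V_1)/13000 + (V_3 - 0)/6200 = 0
Collecting terms (coefficients in siemens):
  0.0276·V_1 - 0.00007692·V_3 = 0.15
  0.0002382·V_3 - 0.00007692·V_1 = 0
Determinant D = (0.0276)(0.0002382) - (-0.00007692)(-0.00007692) = 0.00000657
V_1 = [(0.15)(0.0002382) - (-0.00007692)(0)]/D = 5.439 V
V_3 = [(0.0276)(0) - (0.15)(-0.00007692)]/D = 1.756 V
I_R3 = (V_1 - V_3)/R3 = (5.439 - 1.756)/13000 = 0.0002833 A
P_R3 = I_R3² × R3 = (0.0002833)² × 13000 = 0.001043 W

Final answer: 0.001043 W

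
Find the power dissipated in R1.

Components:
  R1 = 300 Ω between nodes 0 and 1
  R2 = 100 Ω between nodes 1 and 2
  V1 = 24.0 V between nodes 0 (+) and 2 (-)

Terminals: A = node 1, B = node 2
Nodal analysis, taking node 2 as the 0 V reference.
Source V1 fixes V_0 = 24 V.
KCL at each unknown node (sum of currents leaving = 0; resistances in Ω):
  Node 1: (V_1 - 24)/300 + (V_1 - 0)/100 = 0
Collecting terms: 0.01333 × V_1 = 0.08  =>  V_1 = 6 V
I_R1 = (V_0 - V_1)/R1 = (24 - 6)/300 = 0.06 A
P_R1 = I_R1² × R1 = (0.06)² × 300 = 1.08 W

Final answer: 1.08 W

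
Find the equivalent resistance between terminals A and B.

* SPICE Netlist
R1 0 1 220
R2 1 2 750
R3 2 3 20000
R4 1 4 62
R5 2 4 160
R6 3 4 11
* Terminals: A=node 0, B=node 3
The network is not a plain series/parallel combination. Inject a 1 A test current into terminal A (node 0) and return it from terminal B (node 3); then R_eq = V_A / (1 A).
Nodal analysis, taking node 3 as the 0 V reference.
Current source I_test pushes 1 A into node 0 and draws it out of node 3.
KCL at each unknown node (sum of currents leaving = 0; resistances in Ω):
  Node 0: (V_0 - V_1)/220 - 1 = 0
  Node 1: (V_1 - V_0)/220 + (V_1 - V_2)/750 + (V_1 - V_4)/62 = 0
  Node 2: (V_2 - V_1)/750 + (V_2 - 0)/20000 + (V_2 - V_4)/160 = 0
  Node 4: (V_4 - V_1)/62 + (V_4 - V_2)/160 + (V_4 - 0)/11 = 0
Collecting terms (coefficients in siemens):
  0.004545·V_0 - 0.004545·V_1 = 1
  0.02201·V_1 - 0.004545·V_0 - 0.001333·V_2 - 0.01613·V_4 = 0
  0.007633·V_2 - 0.001333·V_1 - 0.00625·V_4 = 0
  0.1133·V_4 - 0.01613·V_1 - 0.00625·V_2 = 0
Solving these 4 simultaneous equations (Gaussian elimination) gives:
  V_0 = 289 V, V_1 = 69.02 V, V_2 = 21.05 V, V_4 = 10.99 V
R_eq = V_0 / 1 A = 289 Ω

Final answer: 289 Ω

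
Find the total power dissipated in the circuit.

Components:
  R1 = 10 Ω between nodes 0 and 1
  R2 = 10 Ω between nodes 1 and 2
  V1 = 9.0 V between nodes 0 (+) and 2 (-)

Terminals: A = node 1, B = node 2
Nodal analysis, taking node 2 as the 0 V reference.
Source V1 fixes V_0 = 9 V.
KCL at each unknown node (sum of currents leaving = 0; resistances in Ω):
  Node 1: (V_1 - 9)/10 + (V_1 - 0)/10 = 0
Collecting terms: 0.2 × V_1 = 0.9  =>  V_1 = 4.5 V
Power in each resistor, P = (ΔV)²/R:
  P_R1 = (9 - 4.5)²/10 = 2.025 W
  P_R2 = (4.5 - 0)²/10 = 2.025 W
P_total = P_R1 + P_R2 = 4.05 W

Final answer: 4.05 W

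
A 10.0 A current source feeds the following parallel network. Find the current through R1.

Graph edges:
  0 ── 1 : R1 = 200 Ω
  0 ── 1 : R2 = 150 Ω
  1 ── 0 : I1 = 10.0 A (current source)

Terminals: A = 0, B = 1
All resistors sit directly between nodes 0 and 1, so they are in parallel and share one voltage V; the full source current 10 A splits among them.
1/R_par = 1/200 + 1/150 = 0.01167 S  =>  R_par = 85.71 Ω
V = I × R_par = 10 × 85.71 = 857.1 V
I_R1 = V/R1 = 857.1/200 = 4.286 A

Final answer: 4.286 A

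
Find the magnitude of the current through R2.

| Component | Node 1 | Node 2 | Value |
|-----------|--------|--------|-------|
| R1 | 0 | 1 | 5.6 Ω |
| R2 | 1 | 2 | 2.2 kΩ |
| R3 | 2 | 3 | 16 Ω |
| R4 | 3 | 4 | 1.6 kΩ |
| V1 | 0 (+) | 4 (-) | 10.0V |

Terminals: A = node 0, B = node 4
Nodal analysis, taking node 4 as the 0 V reference.
Source V1 fixes V_0 = 10 V.
KCL at each unknown node (sum of currents leaving = 0; resistances in Ω):
  Node 1: (V_1 - 10)/5.6 + (V_1 - V_2)/2200 = 0
  Node 2: (V_2 - V_1)/2200 + (V_2 - V_3)/16 = 0
  Node 3: (V_3 - V_2)/16 + (V_3 - 0)/1600 = 0
Collecting terms (coefficients in siemens):
  0.179·V_1 - 0.0004545·V_2 = 1.786
  0.06295·V_2 - 0.0004545·V_1 - 0.0625·V_3 = 0
  0.06313·V_3 - 0.0625·V_2 = 0
Solving these 3 simultaneous equations (Gaussian elimination) gives:
  V_1 = 9.985 V, V_2 = 4.229 V, V_3 = 4.187 V
I_R2 = (V_1 - V_2)/R2 = (9.985 - 4.229)/2200 = 0.002617 A
|I_R2| = 0.002617 A

Final answer: |I_R2| = 0.002617 A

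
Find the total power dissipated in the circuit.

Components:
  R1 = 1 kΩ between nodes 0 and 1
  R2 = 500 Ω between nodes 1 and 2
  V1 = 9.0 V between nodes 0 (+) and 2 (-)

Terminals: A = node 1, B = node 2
Nodal analysis, taking node 2 as the 0 V reference.
Source V1 fixes V_0 = 9 V.
KCL at each unknown node (sum of currents leaving = 0; resistances in Ω):
  Node 1: (V_1 - 9)/1000 + (V_1 - 0)/500 = 0
Collecting terms: 0.003 × V_1 = 0.009  =>  V_1 = 3 V
Power in each resistor, P = (ΔV)²/R:
  P_R1 = (9 - 3)²/1000 = 0.036 W
  P_R2 = (3 - 0)²/500 = 0.018 W
P_total = P_R1 + P_R2 = 0.054 W

Final answer: 0.054 W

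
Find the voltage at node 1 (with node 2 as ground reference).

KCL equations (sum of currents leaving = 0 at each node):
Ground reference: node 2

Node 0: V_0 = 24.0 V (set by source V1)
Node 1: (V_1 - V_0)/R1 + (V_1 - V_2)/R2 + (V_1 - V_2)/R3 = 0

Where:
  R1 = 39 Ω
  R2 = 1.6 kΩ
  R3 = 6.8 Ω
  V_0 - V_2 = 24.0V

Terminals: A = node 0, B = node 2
Nodal analysis, taking node 2 as the 0 V reference.
Source V1 fixes V_0 = 24 V.
KCL at each unknown node (sum of currents leaving = 0; resistances in Ω):
  Node 1: (V_1 - 24)/39 + (V_1 - 0)/1600 + (V_1 - 0)/6.8 = 0
Collecting terms: 0.1733 × V_1 = 0.6154  =>  V_1 = 3.55 V
The requested potential is V_1 = 3.55 V.

Final answer: V_1 = 3.55 V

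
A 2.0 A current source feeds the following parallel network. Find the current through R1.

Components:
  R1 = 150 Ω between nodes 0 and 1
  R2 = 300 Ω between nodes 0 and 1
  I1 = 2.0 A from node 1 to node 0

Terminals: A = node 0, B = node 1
All resistors sit directly between nodes 0 and 1, so they are in parallel and share one voltage V; the full source current 2 A splits among them.
1/R_par = 1/150 + 1/300 = 0.01 S  =>  R_par = 100 Ω
V = I × R_par = 2 × 100 = 200 V
I_R1 = V/R1 = 200/150 = 1.333 A

Final answer: 1.333 A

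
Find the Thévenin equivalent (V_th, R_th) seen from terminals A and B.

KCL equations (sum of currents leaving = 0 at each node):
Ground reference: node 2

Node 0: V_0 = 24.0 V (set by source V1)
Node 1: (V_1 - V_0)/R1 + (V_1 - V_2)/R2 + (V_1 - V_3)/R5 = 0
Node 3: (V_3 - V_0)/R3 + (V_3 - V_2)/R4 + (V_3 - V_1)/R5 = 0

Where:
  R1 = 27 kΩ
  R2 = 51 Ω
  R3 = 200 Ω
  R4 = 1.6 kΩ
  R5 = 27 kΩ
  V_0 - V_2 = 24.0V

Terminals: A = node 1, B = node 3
Step 1 — V_th is the open-circuit voltage V_A - V_B (nothing connected across the terminals).
Nodal analysis, taking node 2 as the 0 V reference.
Source V1 fixes V_0 = 24 V.
KCL at each unknown node (sum of currents leaving = 0; resistances in Ω):
  Node 1: (V_1 - 24)/27000 + (V_1 - 0)/51 + (V_1 - V_3)/27000 = 0
  Node 3: (V_3 - 24)/200 + (V_3 - 0)/1600 + (V_3 - V_1)/27000 = 0
Collecting terms (coefficients in siemens):
  0.01968·V_1 - 0.00003704·V_3 = 0.0008889
  0.005662·V_3 - 0.00003704·V_1 = 0.12
Determinant D = (0.01968)(0.005662) - (-0.00003704)(-0.00003704) = 0.0001114
V_1 = [(0.0008889)(0.005662) - (-0.00003704)(0.12)]/D = 0.08505 V
V_3 = [(0.01968)(0.12) - (0.0008889)(-0.00003704)]/D = 21.19 V
V_th = V_1 - V_3 = 0.08505 - 21.19 = -21.11 V
Step 2 — R_th: zero the source — replace V1 by a short circuit (node 2 merges into node 0) — and find the resistance seen between A (node 1) and B (node 3).
Reduce the network between node 1 (A) and node 3 (B) by series/parallel combination:
  Rp1 = R1 ‖ R2 (parallel, both between nodes 0 and 1) = 1/(1/27000 + 1/51) = 50.9 Ω
  Rp2 = R3 ‖ R4 (parallel, both between nodes 0 and 3) = 1/(1/200 + 1/1600) = 177.8 Ω
  Rs1 = Rp1 + Rp2 (series, joined only at node 0) = 50.9 + 177.8 = 228.7 Ω
  Rp3 = R5 ‖ Rs1 (parallel, both between nodes 1 and 3) = 1/(1/27000 + 1/228.7) = 226.8 Ω
R_th = 226.8 Ω

Final answer: V_th = -21.11 V, R_th = 226.8 Ω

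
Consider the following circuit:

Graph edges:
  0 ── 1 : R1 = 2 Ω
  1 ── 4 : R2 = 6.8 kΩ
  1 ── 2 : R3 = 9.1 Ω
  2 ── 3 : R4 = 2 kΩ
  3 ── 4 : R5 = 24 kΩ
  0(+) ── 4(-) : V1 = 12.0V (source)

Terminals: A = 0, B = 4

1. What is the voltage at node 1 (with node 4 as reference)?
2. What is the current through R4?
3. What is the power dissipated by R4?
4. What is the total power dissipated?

Nodal analysis, taking node 4 as the 0 V reference.
Source V1 fixes V_0 = 12 V.
KCL at each unknown node (sum of currents leaving = 0; resistances in Ω):
  Node 1: (V_1 - 12)/2 + (V_1 - 0)/6800 + (V_1 - V_2)/9.1 = 0
  Node 2: (V_2 - V_1)/9.1 + (V_2 - V_3)/2000 = 0
  Node 3: (V_3 - V_2)/2000 + (V_3 - 0)/24000 = 0
Collecting terms (coefficients in siemens):
  0.61·V_1 - 0.1099·V_2 = 6
  0.1104·V_2 - 0.1099·V_1 - 0.0005·V_3 = 0
  0.0005417·V_3 - 0.0005·V_2 = 0
Solving these 3 simultaneous equations (Gaussian elimination) gives:
  V_1 = 12 V, V_2 = 11.99 V, V_3 = 11.07 V
Part 1:
  Read off the nodal solution: V_1 = 12 V
Part 2:
  I_R4 = (V_2 - V_3)/R4 = (11.99 - 11.07)/2000 = 0.0004612 A
  Magnitude: I_R4 = 0.0004612 A
Part 3:
  I_R4 = (V_2 - V_3)/R4 = (11.99 - 11.07)/2000 = 0.0004612 A
  P_R4 = I_R4² × R4 = (0.0004612)² × 2000 = 0.0004254 W
Part 4:
  Power in each resistor, P = (ΔV)²/R:
    P_R1 = (12 - 12)²/2 = 0.000009904 W
    P_R2 = (12 - 0)²/6800 = 0.02116 W
    P_R3 = (12 - 11.99)²/9.1 = 0.000001936 W
    P_R4 = (11.99 - 11.07)²/2000 = 0.0004254 W
    P_R5 = (11.07 - 0)²/24000 = 0.005105 W
  P_total = P_R1 + P_R2 + P_R3 + P_R4 + P_R5 = 0.0267 W

Final answers:
1. V_1 = 12 V
2. I_R4 = 0.0004612 A
3. P_R4 = 0.0004254 W
4. P_total = 0.0267 W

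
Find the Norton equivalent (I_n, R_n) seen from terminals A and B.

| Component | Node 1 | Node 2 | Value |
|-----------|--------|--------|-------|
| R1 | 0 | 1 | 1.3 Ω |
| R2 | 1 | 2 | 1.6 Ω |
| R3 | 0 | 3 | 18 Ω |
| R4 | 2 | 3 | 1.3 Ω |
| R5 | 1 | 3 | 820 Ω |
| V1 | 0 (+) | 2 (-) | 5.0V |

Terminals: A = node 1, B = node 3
Find the Thévenin equivalent first; then I_n = V_th/R_th and R_n = R_th.
Step 1 — V_th is the open-circuit voltage V_A - V_B (nothing connected across the terminals).
Nodal analysis, taking node 2 as the 0 V reference.
Source V1 fixes V_0 = 5 V.
KCL at each unknown node (sum of currents leaving = 0; resistances in Ω):
  Node 1: (V_1 - 5)/1.3 + (V_1 - 0)/1.6 + (V_1 - V_3)/820 = 0
  Node 3: (V_3 - 5)/18 + (V_3 - 0)/1.3 + (V_3 - V_1)/820 = 0
Collecting terms (coefficients in siemens):
  1.395·V_1 - 0.00122·V_3 = 3.846
  0.826·V_3 - 0.00122·V_1 = 0.2778
Determinant D = (1.395)(0.826) - (-0.00122)(-0.00122) = 1.153
V_1 = [(3.846)(0.826) - (-0.00122)(0.2778)]/D = 2.757 V
V_3 = [(1.395)(0.2778) - (3.846)(-0.00122)]/D = 0.3404 V
V_th = V_1 - V_3 = 2.757 - 0.3404 = 2.416 V
Step 2 — R_th: zero the source — replace V1 by a short circuit (node 2 merges into node 0) — and find the resistance seen between A (node 1) and B (node 3).
Reduce the network between node 1 (A) and node 3 (B) by series/parallel combination:
  Rp1 = R1 ‖ R2 (parallel, both between nodes 0 and 1) = 1/(1/1.3 + 1/1.6) = 0.7172 Ω
  Rp2 = R3 ‖ R4 (parallel, both between nodes 0 and 3) = 1/(1/18 + 1/1.3) = 1.212 Ω
  Rs1 = Rp1 + Rp2 (series, joined only at node 0) = 0.7172 + 1.212 = 1.93 Ω
  Rp3 = R5 ‖ Rs1 (parallel, both between nodes 1 and 3) = 1/(1/820 + 1/1.93) = 1.925 Ω
R_th = 1.925 Ω
I_n = V_th/R_th = 2.416/1.925 = 1.255 A, and R_n = R_th = 1.925 Ω

Final answer: I_n = 1.255 A, R_n = 1.925 Ω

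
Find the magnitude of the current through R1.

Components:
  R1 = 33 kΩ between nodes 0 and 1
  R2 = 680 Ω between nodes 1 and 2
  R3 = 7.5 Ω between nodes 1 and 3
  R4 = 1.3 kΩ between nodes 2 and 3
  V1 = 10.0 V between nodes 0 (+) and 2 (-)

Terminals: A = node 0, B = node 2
Nodal analysis, taking node 2 as the 0 V reference.
Source V1 fixes V_0 = 10 V.
KCL at each unknown node (sum of currents leaving = 0; resistances in Ω):
  Node 1: (V_1 - 10)/33000 + (V_1 - 0)/680 + (V_1 - V_3)/7.5 = 0
  Node 3: (V_3 - V_1)/7.5 + (V_3 - 0)/1300 = 0
Collecting terms (coefficients in siemens):
  0.1348·V_1 - 0.1333·V_3 = 0.000303
  0.1341·V_3 - 0.1333·V_1 = 0
Determinant D = (0.1348)(0.1341) - (-0.1333)(-0.1333) = 0.0003038
V_1 = [(0.000303)(0.1341) - (-0.1333)(0)]/D = 0.1337 V
V_3 = [(0.1348)(0) - (0.000303)(-0.1333)]/D = 0.133 V
I_R1 = (V_0 - V_1)/R1 = (10 - 0.1337)/33000 = 0.000299 A
|I_R1| = 0.000299 A

Final answer: |I_R1| = 0.000299 A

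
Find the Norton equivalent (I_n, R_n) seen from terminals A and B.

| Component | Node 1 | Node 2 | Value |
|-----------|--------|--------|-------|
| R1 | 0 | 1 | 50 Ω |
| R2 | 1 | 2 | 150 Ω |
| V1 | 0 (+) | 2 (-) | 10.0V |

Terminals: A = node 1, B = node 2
Find the Thévenin equivalent first; then I_n = V_th/R_th and R_n = R_th.
Step 1 — V_th is the open-circuit voltage V_A - V_B (nothing connected across the terminals).
Nodal analysis, taking node 2 as the 0 V reference.
Source V1 fixes V_0 = 10 V.
KCL at each unknown node (sum of currents leaving = 0; resistances in Ω):
  Node 1: (V_1 - 10)/50 + (V_1 - 0)/150 = 0
Collecting terms: 0.02667 × V_1 = 0.2  =>  V_1 = 7.5 V
V_th = V_1 - V_2 = 7.5 - 0 = 7.5 V
Step 2 — R_th: zero the source — replace V1 by a short circuit (node 2 merges into node 0) — and find the resistance seen between A (node 1) and B (node 0).
Reduce the network between node 1 (A) and node 0 (B) by series/parallel combination:
  Rp1 = R1 ‖ R2 (parallel, both between nodes 0 and 1) = 1/(1/50 + 1/150) = 37.5 Ω
R_th = 37.5 Ω
I_n = V_th/R_th = 7.5/37.5 = 0.2 A, and R_n = R_th = 37.5 Ω

Final answer: I_n = 0.2 A, R_n = 37.5 Ω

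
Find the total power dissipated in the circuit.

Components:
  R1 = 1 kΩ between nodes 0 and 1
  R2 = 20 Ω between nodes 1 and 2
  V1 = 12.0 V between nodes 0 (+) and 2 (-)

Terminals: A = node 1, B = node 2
Nodal analysis, taking node 2 as the 0 V reference.
Source V1 fixes V_0 = 12 V.
KCL at each unknown node (sum of currents leaving = 0; resistances in Ω):
  Node 1: (V_1 - 12)/1000 + (V_1 - 0)/20 = 0
Collecting terms: 0.051 × V_1 = 0.012  =>  V_1 = 0.2353 V
Power in each resistor, P = (ΔV)²/R:
  P_R1 = (12 - 0.2353)²/1000 = 0.1384 W
  P_R2 = (0.2353 - 0)²/20 = 0.002768 W
P_total = P_R1 + P_R2 = 0.1412 W

Final answer: 0.1412 W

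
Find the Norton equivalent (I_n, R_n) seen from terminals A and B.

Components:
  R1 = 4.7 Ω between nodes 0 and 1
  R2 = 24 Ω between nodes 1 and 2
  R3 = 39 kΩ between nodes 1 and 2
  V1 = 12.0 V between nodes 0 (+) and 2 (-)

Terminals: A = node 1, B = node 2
Find the Thévenin equivalent first; then I_n = V_th/R_th and R_n = R_th.
Step 1 — V_th is the open-circuit voltage V_A - V_B (nothing connected across the terminals).
Nodal analysis, taking node 2 as the 0 V reference.
Source V1 fixes V_0 = 12 V.
KCL at each unknown node (sum of currents leaving = 0; resistances in Ω):
  Node 1: (V_1 - 12)/4.7 + (V_1 - 0)/24 + (V_1 - 0)/39000 = 0
Collecting terms: 0.2545 × V_1 = 2.553  =>  V_1 = 10.03 V
V_th = V_1 - V_2 = 10.03 - 0 = 10.03 V
Step 2 — R_th: zero the source — replace V1 by a short circuit (node 2 merges into node 0) — and find the resistance seen between A (node 1) and B (node 0).
Reduce the network between node 1 (A) and node 0 (B) by series/parallel combination:
  Rp1 = R1 ‖ R2 ‖ R3 (parallel, all between nodes 0 and 1) = 1/(1/4.7 + 1/24 + 1/39000) = 3.93 Ω
R_th = 3.93 Ω
I_n = V_th/R_th = 10.03/3.93 = 2.553 A, and R_n = R_th = 3.93 Ω

Final answer: I_n = 2.553 A, R_n = 3.93 Ω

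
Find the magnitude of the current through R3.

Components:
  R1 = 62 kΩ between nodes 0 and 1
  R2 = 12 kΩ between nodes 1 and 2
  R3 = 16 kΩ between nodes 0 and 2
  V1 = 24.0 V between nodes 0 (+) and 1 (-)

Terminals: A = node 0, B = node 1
Nodal analysis, taking node 1 as the 0 V reference.
Source V1 fixes V_0 = 24 V.
KCL at each unknown node (sum of currents leaving = 0; resistances in Ω):
  Node 2: (V_2 - 0)/12000 + (V_2 - 24)/16000 = 0
Collecting terms: 0.0001458 × V_2 = 0.0015  =>  V_2 = 10.29 V
I_R3 = (V_0 - V_2)/R3 = (24 - 10.29)/16000 = 0.0008571 A
|I_R3| = 0.0008571 A

Final answer: |I_R3| = 0.0008571 A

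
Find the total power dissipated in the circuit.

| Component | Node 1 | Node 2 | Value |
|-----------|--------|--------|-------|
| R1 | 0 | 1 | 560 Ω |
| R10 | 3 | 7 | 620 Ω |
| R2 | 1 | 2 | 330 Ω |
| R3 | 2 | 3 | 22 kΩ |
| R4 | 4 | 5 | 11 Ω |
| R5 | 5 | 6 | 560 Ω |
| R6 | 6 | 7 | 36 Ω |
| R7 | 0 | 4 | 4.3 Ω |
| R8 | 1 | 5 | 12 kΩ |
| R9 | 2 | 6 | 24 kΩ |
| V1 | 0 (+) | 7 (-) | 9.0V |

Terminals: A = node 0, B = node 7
Nodal analysis, taking node 7 as the 0 V reference.
Source V1 fixes V_0 = 9 V.
KCL at each unknown node (sum of currents leaving = 0; resistances in Ω):
  Node 1: (V_1 - 9)/560 + (V_1 - V_2)/330 + (V_1 - V_5)/12000 = 0
  Node 2: (V_2 - V_1)/330 + (V_2 - V_3)/22000 + (V_2 - V_6)/24000 = 0
  Node 3: (V_3 - V_2)/22000 + (V_3 - 0)/620 = 0
  Node 4: (V_4 - V_5)/11 + (V_4 - 9)/4.3 = 0
  Node 5: (V_5 - V_4)/11 + (V_5 - V_6)/560 + (V_5 - V_1)/12000 = 0
  Node 6: (V_6 - V_5)/560 + (V_6 - 0)/36 + (V_6 - V_2)/24000 = 0
Collecting terms (coefficients in siemens):
  0.004899·V_1 - 0.00303·V_2 - 0.00008333·V_5 = 0.01607
  0.003117·V_2 - 0.00303·V_1 - 0.00004545·V_3 - 0.00004167·V_6 = 0
  0.001658·V_3 - 0.00004545·V_2 = 0
  0.3235·V_4 - 0.09091·V_5 = 2.093
  0.09278·V_5 - 0.00008333·V_1 - 0.09091·V_4 - 0.001786·V_6 = 0
  0.02961·V_6 - 0.00004167·V_2 - 0.001786·V_5 = 0
Solving these 6 simultaneous equations (Gaussian elimination) gives:
  V_1 = 8.617 V, V_2 = 8.386 V, V_3 = 0.2299 V, V_4 = 8.937 V
  V_5 = 8.775 V, V_6 = 0.5411 V
Power in each resistor, P = (ΔV)²/R:
  P_R1 = (9 - 8.617)²/560 = 0.0002624 W
  P_R2 = (8.617 - 8.386)²/330 = 0.0001606 W
  P_R3 = (8.386 - 0.2299)²/22000 = 0.003024 W
  P_R4 = (8.937 - 8.775)²/11 = 0.002382 W
  P_R5 = (8.775 - 0.5411)²/560 = 0.1211 W
  P_R6 = (0.5411 - 0)²/36 = 0.008132 W
  P_R7 = (9 - 8.937)²/4.3 = 0.0009313 W
  P_R8 = (8.617 - 8.775)²/12000 = 0.000002084 W
  P_R9 = (8.386 - 0.5411)²/24000 = 0.002565 W
  P_R10 = (0.2299 - 0)²/620 = 0.00008522 W
P_total = P_R1 + P_R2 + P_R3 + P_R4 + P_R5 + P_R6 + P_R7 + P_R8 + P_R9 + P_R10 = 0.1386 W

Final answer: 0.1386 W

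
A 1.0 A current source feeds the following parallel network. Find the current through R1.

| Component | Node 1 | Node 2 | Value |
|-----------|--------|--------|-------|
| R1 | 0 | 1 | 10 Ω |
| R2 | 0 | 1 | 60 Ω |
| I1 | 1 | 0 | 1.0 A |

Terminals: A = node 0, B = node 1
All resistors sit directly between nodes 0 and 1, so they are in parallel and share one voltage V; the full source current 1 A splits among them.
1/R_par = 1/10 + 1/60 = 0.1167 S  =>  R_par = 8.571 Ω
V = I × R_par = 1 × 8.571 = 8.571 V
I_R1 = V/R1 = 8.571/10 = 0.8571 A

Final answer: 0.8571 A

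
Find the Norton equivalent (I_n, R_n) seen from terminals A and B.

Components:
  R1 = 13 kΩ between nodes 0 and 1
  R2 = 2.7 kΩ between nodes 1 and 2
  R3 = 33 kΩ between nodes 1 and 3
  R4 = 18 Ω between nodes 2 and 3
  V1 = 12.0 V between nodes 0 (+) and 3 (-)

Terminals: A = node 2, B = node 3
Find the Thévenin equivalent first; then I_n = V_th/R_th and R_n = R_th.
Step 1 — V_th is the open-circuit voltage V_A - V_B (nothing connected across the terminals).
Nodal analysis, taking node 3 as the 0 V reference.
Source V1 fixes V_0 = 12 V.
KCL at each unknown node (sum of currents leaving = 0; resistances in Ω):
  Node 1: (V_1 - 12)/13000 + (V_1 - V_2)/2700 + (V_1 - 0)/33000 = 0
  Node 2: (V_2 - V_1)/2700 + (V_2 - 0)/18 = 0
Collecting terms (coefficients in siemens):
  0.0004776·V_1 - 0.0003704·V_2 = 0.0009231
  0.05593·V_2 - 0.0003704·V_1 = 0
Determinant D = (0.0004776)(0.05593) - (-0.0003704)(-0.0003704) = 0.00002657
V_1 = [(0.0009231)(0.05593) - (-0.0003704)(0)]/D = 1.943 V
V_2 = [(0.0004776)(0) - (0.0009231)(-0.0003704)]/D = 0.01287 V
V_th = V_2 - V_3 = 0.01287 - 0 = 0.01287 V
Step 2 — R_th: zero the source — replace V1 by a short circuit (node 3 merges into node 0) — and find the resistance seen between A (node 2) and B (node 0).
Reduce the network between node 2 (A) and node 0 (B) by series/parallel combination:
  Rp1 = R1 ‖ R3 (parallel, both between nodes 0 and 1) = 1/(1/13000 + 1/33000) = 9326 Ω
  Rs1 = R2 + Rp1 (series, joined only at node 1) = 2700 + 9326 = 12030 Ω
  Rp2 = R4 ‖ Rs1 (parallel, both between nodes 0 and 2) = 1/(1/18 + 1/12030) = 17.97 Ω
R_th = 17.97 Ω
I_n = V_th/R_th = 0.01287/17.97 = 0.0007158 A, and R_n = R_th = 17.97 Ω

Final answer: I_n = 0.0007158 A, R_n = 17.97 Ω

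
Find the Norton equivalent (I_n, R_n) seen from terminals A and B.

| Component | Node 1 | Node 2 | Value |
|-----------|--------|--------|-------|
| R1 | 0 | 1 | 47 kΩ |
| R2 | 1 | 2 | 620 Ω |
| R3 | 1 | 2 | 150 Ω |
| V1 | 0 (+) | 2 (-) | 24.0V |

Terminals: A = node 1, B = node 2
Find the Thévenin equivalent first; then I_n = V_th/R_th and R_n = R_th.
Step 1 — V_th is the open-circuit voltage V_A - V_B (nothing connected across the terminals).
Nodal analysis, taking node 2 as the 0 V reference.
Source V1 fixes V_0 = 24 V.
KCL at each unknown node (sum of currents leaving = 0; resistances in Ω):
  Node 1: (V_1 - 24)/47000 + (V_1 - 0)/620 + (V_1 - 0)/150 = 0
Collecting terms: 0.008301 × V_1 = 0.0005106  =>  V_1 = 0.06152 V
V_th = V_1 - V_2 = 0.06152 - 0 = 0.06152 V
Step 2 — R_th: zero the source — replace V1 by a short circuit (node 2 merges into node 0) — and find the resistance seen between A (node 1) and B (node 0).
Reduce the network between node 1 (A) and node 0 (B) by series/parallel combination:
  Rp1 = R1 ‖ R2 ‖ R3 (parallel, all between nodes 0 and 1) = 1/(1/47000 + 1/620 + 1/150) = 120.5 Ω
R_th = 120.5 Ω
I_n = V_th/R_th = 0.06152/120.5 = 0.0005106 A, and R_n = R_th = 120.5 Ω

Final answer: I_n = 0.0005106 A, R_n = 120.5 Ω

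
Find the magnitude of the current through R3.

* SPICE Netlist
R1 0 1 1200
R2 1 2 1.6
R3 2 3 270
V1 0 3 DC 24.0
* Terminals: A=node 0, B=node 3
Nodal analysis, taking node 3 as the 0 V reference.
Source V1 fixes V_0 = 24 V.
KCL at each unknown node (sum of currents leaving = 0; resistances in Ω):
  Node 1: (V_1 - 24)/1200 + (V_1 - V_2)/1.6 = 0
  Node 2: (V_2 - V_1)/1.6 + (V_2 - 0)/270 = 0
Collecting terms (coefficients in siemens):
  0.6258·V_1 - 0.625·V_2 = 0.02
  0.6287·V_2 - 0.625·V_1 = 0
Determinant D = (0.6258)(0.6287) - (-0.625)(-0.625) = 0.002839
V_1 = [(0.02)(0.6287) - (-0.625)(0)]/D = 4.429 V
V_2 = [(0.6258)(0) - (0.02)(-0.625)]/D = 4.403 V
I_R3 = (V_2 - V_3)/R3 = (4.403 - 0)/270 = 0.01631 A
|I_R3| = 0.01631 A

Final answer: |I_R3| = 0.01631 A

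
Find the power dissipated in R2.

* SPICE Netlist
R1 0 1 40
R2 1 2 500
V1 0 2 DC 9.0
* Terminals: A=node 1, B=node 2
Nodal analysis, taking node 2 as the 0 V reference.
Source V1 fixes V_0 = 9 V.
KCL at each unknown node (sum of currents leaving = 0; resistances in Ω):
  Node 1: (V_1 - 9)/40 + (V_1 - 0)/500 = 0
Collecting terms: 0.027 × V_1 = 0.225  =>  V_1 = 8.333 V
I_R2 = (V_1 - V_2)/R2 = (8.333 - 0)/500 = 0.01667 A
P_R2 = I_R2² × R2 = (0.01667)² × 500 = 0.1389 W

Final answer: 0.1389 W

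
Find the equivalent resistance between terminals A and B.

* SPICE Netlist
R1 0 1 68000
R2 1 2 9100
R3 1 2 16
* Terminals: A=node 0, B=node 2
Reduce the network between node 0 (A) and node 2 (B) by series/parallel combination:
  Rp1 = R2 ‖ R3 (parallel, both between nodes 1 and 2) = 1/(1/9100 + 1/16) = 15.97 Ω
  Rs1 = R1 + Rp1 (series, joined only at node 1) = 68000 + 15.97 = 68020 Ω
R_eq = 68.02 kΩ

Final answer: 68.02 kΩ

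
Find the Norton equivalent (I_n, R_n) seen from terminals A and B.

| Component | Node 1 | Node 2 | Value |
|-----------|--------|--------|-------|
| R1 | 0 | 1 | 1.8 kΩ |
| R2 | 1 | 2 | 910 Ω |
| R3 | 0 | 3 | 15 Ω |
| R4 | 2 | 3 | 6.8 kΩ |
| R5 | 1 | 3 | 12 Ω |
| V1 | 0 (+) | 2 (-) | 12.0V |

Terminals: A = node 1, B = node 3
Find the Thévenin equivalent first; then I_n = V_th/R_th and R_n = R_th.
Step 1 — V_th is the open-circuit voltage V_A - V_B (nothing connected across the terminals).
Nodal analysis, taking node 2 as the 0 V reference.
Source V1 fixes V_0 = 12 V.
KCL at each unknown node (sum of currents leaving = 0; resistances in Ω):
  Node 1: (V_1 - 12)/1800 + (V_1 - 0)/910 + (V_1 - V_3)/12 = 0
  Node 3: (V_3 - 12)/15 + (V_3 - 0)/6800 + (V_3 - V_1)/12 = 0
Collecting terms (coefficients in siemens):
  0.08499·V_1 - 0.08333·V_3 = 0.006667
  0.1501·V_3 - 0.08333·V_1 = 0.8
Determinant D = (0.08499)(0.1501) - (-0.08333)(-0.08333) = 0.005816
V_1 = [(0.006667)(0.1501) - (-0.08333)(0.8)]/D = 11.63 V
V_3 = [(0.08499)(0.8) - (0.006667)(-0.08333)]/D = 11.79 V
V_th = V_1 - V_3 = 11.63 - 11.79 = -0.151 V
Step 2 — R_th: zero the source — replace V1 by a short circuit (node 2 merges into node 0) — and find the resistance seen between A (node 1) and B (node 3).
Reduce the network between node 1 (A) and node 3 (B) by series/parallel combination:
  Rp1 = R1 ‖ R2 (parallel, both between nodes 0 and 1) = 1/(1/1800 + 1/910) = 604.4 Ω
  Rp2 = R3 ‖ R4 (parallel, both between nodes 0 and 3) = 1/(1/15 + 1/6800) = 14.97 Ω
  Rs1 = Rp1 + Rp2 (series, joined only at node 0) = 604.4 + 14.97 = 619.4 Ω
  Rp3 = R5 ‖ Rs1 (parallel, both between nodes 1 and 3) = 1/(1/12 + 1/619.4) = 11.77 Ω
R_th = 11.77 Ω
I_n = V_th/R_th = -0.151/11.77 = -0.01283 A, and R_n = R_th = 11.77 Ω

Final answer: I_n = -0.01283 A, R_n = 11.77 Ω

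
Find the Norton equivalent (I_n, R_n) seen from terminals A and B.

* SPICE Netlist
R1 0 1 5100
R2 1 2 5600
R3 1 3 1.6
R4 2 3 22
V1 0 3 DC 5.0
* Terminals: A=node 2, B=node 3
Find the Thévenin equivalent first; then I_n = V_th/R_th and R_n = R_th.
Step 1 — V_th is the open-circuit voltage V_A - V_B (nothing connected across the terminals).
Nodal analysis, taking node 3 as the 0 V reference.
Source V1 fixes V_0 = 5 V.
KCL at each unknown node (sum of currents leaving = 0; resistances in Ω):
  Node 1: (V_1 - 5)/5100 + (V_1 - V_2)/5600 + (V_1 - 0)/1.6 = 0
  Node 2: (V_2 - V_1)/5600 + (V_2 - 0)/22 = 0
Collecting terms (coefficients in siemens):
  0.6254·V_1 - 0.0001786·V_2 = 0.0009804
  0.04563·V_2 - 0.0001786·V_1 = 0
Determinant D = (0.6254)(0.04563) - (-0.0001786)(-0.0001786) = 0.02854
V_1 = [(0.0009804)(0.04563) - (-0.0001786)(0)]/D = 0.001568 V
V_2 = [(0.6254)(0) - (0.0009804)(-0.0001786)]/D = 0.000006135 V
V_th = V_2 - V_3 = 0.000006135 - 0 = 0.000006135 V
Step 2 — R_th: zero the source — replace V1 by a short circuit (node 3 merges into node 0) — and find the resistance seen between A (node 2) and B (node 0).
Reduce the network between node 2 (A) and node 0 (B) by series/parallel combination:
  Rp1 = R1 ‖ R3 (parallel, both between nodes 0 and 1) = 1/(1/5100 + 1/1.6) = 1.599 Ω
  Rs1 = R2 + Rp1 (series, joined only at node 1) = 5600 + 1.599 = 5602 Ω
  Rp2 = R4 ‖ Rs1 (parallel, both between nodes 0 and 2) = 1/(1/22 + 1/5602) = 21.91 Ω
R_th = 21.91 Ω
I_n = V_th/R_th = 0.000006135/21.91 = 0.0000002799 A, and R_n = R_th = 21.91 Ω

Final answer: I_n = 2.799e-07 A, R_n = 21.91 Ω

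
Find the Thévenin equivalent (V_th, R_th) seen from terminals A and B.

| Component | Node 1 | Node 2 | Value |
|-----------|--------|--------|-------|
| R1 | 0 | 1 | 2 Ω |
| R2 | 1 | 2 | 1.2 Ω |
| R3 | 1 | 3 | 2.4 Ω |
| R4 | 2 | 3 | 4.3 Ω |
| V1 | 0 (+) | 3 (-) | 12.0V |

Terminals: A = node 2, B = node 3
Step 1 — V_th is the open-circuit voltage V_A - V_B (nothing connected across the terminals).
Nodal analysis, taking node 3 as the 0 V reference.
Source V1 fixes V_0 = 12 V.
KCL at each unknown node (sum of currents leaving = 0; resistances in Ω):
  Node 1: (V_1 - 12)/2 + (V_1 - V_2)/1.2 + (V_1 - 0)/2.4 = 0
  Node 2: (V_2 - V_1)/1.2 + (V_2 - 0)/4.3 = 0
Collecting terms (coefficients in siemens):
  1.75·V_1 - 0.8333·V_2 = 6
  1.066·V_2 - 0.8333·V_1 = 0
Determinant D = (1.75)(1.066) - (-0.8333)(-0.8333) = 1.171
V_1 = [(6)(1.066) - (-0.8333)(0)]/D = 5.462 V
V_2 = [(1.75)(0) - (6)(-0.8333)]/D = 4.27 V
V_th = V_2 - V_3 = 4.27 - 0 = 4.27 V
Step 2 — R_th: zero the source — replace V1 by a short circuit (node 3 merges into node 0) — and find the resistance seen between A (node 2) and B (node 0).
Reduce the network between node 2 (A) and node 0 (B) by series/parallel combination:
  Rp1 = R1 ‖ R3 (parallel, both between nodes 0 and 1) = 1/(1/2 + 1/2.4) = 1.091 Ω
  Rs1 = R2 + Rp1 (series, joined only at node 1) = 1.2 + 1.091 = 2.291 Ω
  Rp2 = R4 ‖ Rs1 (parallel, both between nodes 0 and 2) = 1/(1/4.3 + 1/2.291) = 1.495 Ω
R_th = 1.495 Ω

Final answer: V_th = 4.27 V, R_th = 1.495 Ω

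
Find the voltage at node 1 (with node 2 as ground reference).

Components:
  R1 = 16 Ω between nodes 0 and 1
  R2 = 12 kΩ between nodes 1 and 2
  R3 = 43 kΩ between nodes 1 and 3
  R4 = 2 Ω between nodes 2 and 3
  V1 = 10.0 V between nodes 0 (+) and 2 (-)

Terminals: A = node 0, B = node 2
Nodal analysis, taking node 2 as the 0 V reference.
Source V1 fixes V_0 = 10 V.
KCL at each unknown node (sum of currents leaving = 0; resistances in Ω):
  Node 1: (V_1 - 10)/16 + (V_1 - 0)/12000 + (V_1 - V_3)/43000 = 0
  Node 3: (V_3 - V_1)/43000 + (V_3 - 0)/2 = 0
Collecting terms (coefficients in siemens):
  0.06261·V_1 - 0.00002326·V_3 = 0.625
  0.5·V_3 - 0.00002326·V_1 = 0
Determinant D = (0.06261)(0.5) - (-0.00002326)(-0.00002326) = 0.0313
V_1 = [(0.625)(0.5) - (-0.00002326)(0)]/D = 9.983 V
V_3 = [(0.06261)(0) - (0.625)(-0.00002326)]/D = 0.0004643 V
The requested potential is V_1 = 9.983 V.

Final answer: V_1 = 9.983 V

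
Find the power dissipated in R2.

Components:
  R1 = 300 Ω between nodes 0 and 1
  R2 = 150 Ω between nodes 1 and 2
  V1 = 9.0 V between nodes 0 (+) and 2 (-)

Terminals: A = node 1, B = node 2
Nodal analysis, taking node 2 as the 0 V reference.
Source V1 fixes V_0 = 9 V.
KCL at each unknown node (sum of currents leaving = 0; resistances in Ω):
  Node 1: (V_1 - 9)/300 + (V_1 - 0)/150 = 0
Collecting terms: 0.01 × V_1 = 0.03  =>  V_1 = 3 V
I_R2 = (V_1 - V_2)/R2 = (3 - 0)/150 = 0.02 A
P_R2 = I_R2² × R2 = (0.02)² × 150 = 0.06 W

Final answer: 0.06 W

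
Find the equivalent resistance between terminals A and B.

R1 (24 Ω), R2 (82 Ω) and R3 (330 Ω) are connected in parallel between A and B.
Reduce the network between node 0 (A) and node 1 (B) by series/parallel combination:
  Rp1 = R1 ‖ R2 ‖ R3 (parallel, all between nodes 0 and 1) = 1/(1/24 + 1/82 + 1/330) = 17.58 Ω
R_eq = 17.58 Ω

Final answer: 17.58 Ω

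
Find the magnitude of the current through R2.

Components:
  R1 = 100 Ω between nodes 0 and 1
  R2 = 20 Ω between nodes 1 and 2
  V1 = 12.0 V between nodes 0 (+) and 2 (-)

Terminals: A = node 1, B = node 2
Nodal analysis, taking node 2 as the 0 V reference.
Source V1 fixes V_0 = 12 V.
KCL at each unknown node (sum of currents leaving = 0; resistances in Ω):
  Node 1: (V_1 - 12)/100 + (V_1 - 0)/20 = 0
Collecting terms: 0.06 × V_1 = 0.12  =>  V_1 = 2 V
I_R2 = (V_1 - V_2)/R2 = (2 - 0)/20 = 0.1 A
|I_R2| = 0.1 A

Final answer: |I_R2| = 0.1 A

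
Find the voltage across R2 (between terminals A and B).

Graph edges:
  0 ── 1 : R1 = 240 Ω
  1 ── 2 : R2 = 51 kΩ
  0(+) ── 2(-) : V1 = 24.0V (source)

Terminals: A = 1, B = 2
R1 and R2 are in series across V1 (node 0 → node 1 → node 2), and the output A–B is taken across R2, so this is a voltage divider.
Series current: I = V1/(R1 + R2) = 24/(240 + 51000) = 24/51240 = 0.0004684 A
V_R2 = I × R2 = V1 × R2/(R1 + R2) = 24 × 51000/51240 = 23.89 V

Final answer: 23.89 V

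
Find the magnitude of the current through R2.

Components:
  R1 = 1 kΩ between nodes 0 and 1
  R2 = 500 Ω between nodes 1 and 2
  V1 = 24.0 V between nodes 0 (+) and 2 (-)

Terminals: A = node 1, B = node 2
Nodal analysis, taking node 2 as the 0 V reference.
Source V1 fixes V_0 = 24 V.
KCL at each unknown node (sum of currents leaving = 0; resistances in Ω):
  Node 1: (V_1 - 24)/1000 + (V_1 - 0)/500 = 0
Collecting terms: 0.003 × V_1 = 0.024  =>  V_1 = 8 V
I_R2 = (V_1 - V_2)/R2 = (8 - 0)/500 = 0.016 A
|I_R2| = 0.016 A

Final answer: |I_R2| = 0.016 A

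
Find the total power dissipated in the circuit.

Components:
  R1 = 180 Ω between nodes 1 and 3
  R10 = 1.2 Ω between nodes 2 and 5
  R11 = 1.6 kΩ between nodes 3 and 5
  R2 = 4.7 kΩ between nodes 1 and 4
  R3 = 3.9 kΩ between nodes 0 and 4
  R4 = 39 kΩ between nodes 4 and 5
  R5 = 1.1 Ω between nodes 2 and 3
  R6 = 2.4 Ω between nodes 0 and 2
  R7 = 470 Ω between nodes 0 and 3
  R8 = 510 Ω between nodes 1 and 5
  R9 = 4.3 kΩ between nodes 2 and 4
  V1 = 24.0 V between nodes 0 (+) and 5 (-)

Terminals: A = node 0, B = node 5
Nodal analysis, taking node 5 as the 0 V reference.
Source V1 fixes V_0 = 24 V.
KCL at each unknown node (sum of currents leaving = 0; resistances in Ω):
  Node 1: (V_1 - V_3)/180 + (V_1 - V_4)/4700 + (V_1 - 0)/510 = 0
  Node 2: (V_2 - V_3)/1.1 + (V_2 - 24)/2.4 + (V_2 - V_4)/4300 + (V_2 - 0)/1.2 = 0
  Node 3: (V_3 - V_1)/180 + (V_3 - V_2)/1.1 + (V_3 - 24)/470 + (V_3 - 0)/1600 = 0
  Node 4: (V_4 - V_1)/4700 + (V_4 - 24)/3900 + (V_4 - 0)/39000 + (V_4 - V_2)/4300 = 0
Collecting terms (coefficients in siemens):
  0.007729·V_1 - 0.005556·V_3 - 0.0002128·V_4 = 0
  2.159·V_2 - 0.9091·V_3 - 0.0002326·V_4 = 10
  0.9174·V_3 - 0.005556·V_1 - 0.9091·V_2 = 0.05106
  0.0007274·V_4 - 0.0002128·V_1 - 0.0002326·V_2 = 0.006154
Solving these 4 simultaneous equations (Gaussian elimination) gives:
  V_1 = 6.129 V, V_2 = 8.016 V, V_3 = 8.036 V, V_4 = 12.82 V
Power in each resistor, P = (ΔV)²/R:
  P_R1 = (6.129 - 8.036)²/180 = 0.0202 W
  P_R2 = (6.129 - 12.82)²/4700 = 0.009514 W
  P_R3 = (24 - 12.82)²/3900 = 0.03207 W
  P_R4 = (12.82 - 0)²/39000 = 0.004211 W
  P_R5 = (8.016 - 8.036)²/1.1 = 0.0003704 W
  P_R6 = (24 - 8.016)²/2.4 = 106.5 W
  P_R7 = (24 - 8.036)²/470 = 0.5422 W
  P_R8 = (6.129 - 0)²/510 = 0.07365 W
  P_R9 = (8.016 - 12.82)²/4300 = 0.005359 W
  P_R10 = (8.016 - 0)²/1.2 = 53.54 W
  P_R11 = (8.036 - 0)²/1600 = 0.04036 W
P_total = P_R1 + P_R2 + P_R3 + P_R4 + P_R5 + P_R6 + P_R7 + P_R8 + P_R9 + P_R10 + P_R11 = 160.7 W

Final answer: 160.7 W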